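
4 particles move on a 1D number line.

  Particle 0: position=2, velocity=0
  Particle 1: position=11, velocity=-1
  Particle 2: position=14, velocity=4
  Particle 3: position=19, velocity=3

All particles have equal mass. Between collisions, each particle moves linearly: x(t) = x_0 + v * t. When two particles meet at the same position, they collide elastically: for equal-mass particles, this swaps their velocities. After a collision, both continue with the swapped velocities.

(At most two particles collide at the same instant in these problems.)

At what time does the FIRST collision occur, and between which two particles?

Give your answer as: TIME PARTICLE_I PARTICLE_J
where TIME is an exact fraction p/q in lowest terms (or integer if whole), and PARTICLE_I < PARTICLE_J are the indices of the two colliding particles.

Answer: 5 2 3

Derivation:
Pair (0,1): pos 2,11 vel 0,-1 -> gap=9, closing at 1/unit, collide at t=9
Pair (1,2): pos 11,14 vel -1,4 -> not approaching (rel speed -5 <= 0)
Pair (2,3): pos 14,19 vel 4,3 -> gap=5, closing at 1/unit, collide at t=5
Earliest collision: t=5 between 2 and 3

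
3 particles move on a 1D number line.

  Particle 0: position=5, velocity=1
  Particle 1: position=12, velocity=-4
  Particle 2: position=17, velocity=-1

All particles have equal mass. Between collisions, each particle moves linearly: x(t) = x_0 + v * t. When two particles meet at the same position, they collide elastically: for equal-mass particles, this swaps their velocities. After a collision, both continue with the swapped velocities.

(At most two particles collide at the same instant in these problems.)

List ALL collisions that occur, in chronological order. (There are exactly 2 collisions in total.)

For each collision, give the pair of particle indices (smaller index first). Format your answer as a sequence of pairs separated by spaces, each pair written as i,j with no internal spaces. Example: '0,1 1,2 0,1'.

Collision at t=7/5: particles 0 and 1 swap velocities; positions: p0=32/5 p1=32/5 p2=78/5; velocities now: v0=-4 v1=1 v2=-1
Collision at t=6: particles 1 and 2 swap velocities; positions: p0=-12 p1=11 p2=11; velocities now: v0=-4 v1=-1 v2=1

Answer: 0,1 1,2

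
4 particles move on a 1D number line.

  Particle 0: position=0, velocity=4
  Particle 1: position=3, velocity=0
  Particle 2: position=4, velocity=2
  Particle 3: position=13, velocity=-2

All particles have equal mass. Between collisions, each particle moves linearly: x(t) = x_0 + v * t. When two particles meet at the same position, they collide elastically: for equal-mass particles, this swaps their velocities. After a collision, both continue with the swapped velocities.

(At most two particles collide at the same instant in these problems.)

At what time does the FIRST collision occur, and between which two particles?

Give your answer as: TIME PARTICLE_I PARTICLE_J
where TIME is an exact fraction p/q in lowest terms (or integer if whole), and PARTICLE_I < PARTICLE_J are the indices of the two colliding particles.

Answer: 3/4 0 1

Derivation:
Pair (0,1): pos 0,3 vel 4,0 -> gap=3, closing at 4/unit, collide at t=3/4
Pair (1,2): pos 3,4 vel 0,2 -> not approaching (rel speed -2 <= 0)
Pair (2,3): pos 4,13 vel 2,-2 -> gap=9, closing at 4/unit, collide at t=9/4
Earliest collision: t=3/4 between 0 and 1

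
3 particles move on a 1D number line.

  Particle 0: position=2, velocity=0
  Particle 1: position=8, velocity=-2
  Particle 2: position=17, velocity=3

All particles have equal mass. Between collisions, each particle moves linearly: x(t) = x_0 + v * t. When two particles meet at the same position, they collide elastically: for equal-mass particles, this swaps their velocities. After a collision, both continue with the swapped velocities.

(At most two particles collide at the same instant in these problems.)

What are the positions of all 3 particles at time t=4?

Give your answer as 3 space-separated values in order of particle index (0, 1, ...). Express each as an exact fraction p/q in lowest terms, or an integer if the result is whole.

Collision at t=3: particles 0 and 1 swap velocities; positions: p0=2 p1=2 p2=26; velocities now: v0=-2 v1=0 v2=3
Advance to t=4 (no further collisions before then); velocities: v0=-2 v1=0 v2=3; positions = 0 2 29

Answer: 0 2 29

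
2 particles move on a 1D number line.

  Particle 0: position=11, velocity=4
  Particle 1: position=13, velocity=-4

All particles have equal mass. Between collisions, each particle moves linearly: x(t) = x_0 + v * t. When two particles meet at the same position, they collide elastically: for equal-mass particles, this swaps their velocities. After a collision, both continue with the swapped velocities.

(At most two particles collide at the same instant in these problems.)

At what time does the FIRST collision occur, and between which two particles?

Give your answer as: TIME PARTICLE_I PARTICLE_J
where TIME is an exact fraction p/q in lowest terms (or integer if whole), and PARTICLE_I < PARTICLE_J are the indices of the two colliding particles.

Answer: 1/4 0 1

Derivation:
Pair (0,1): pos 11,13 vel 4,-4 -> gap=2, closing at 8/unit, collide at t=1/4
Earliest collision: t=1/4 between 0 and 1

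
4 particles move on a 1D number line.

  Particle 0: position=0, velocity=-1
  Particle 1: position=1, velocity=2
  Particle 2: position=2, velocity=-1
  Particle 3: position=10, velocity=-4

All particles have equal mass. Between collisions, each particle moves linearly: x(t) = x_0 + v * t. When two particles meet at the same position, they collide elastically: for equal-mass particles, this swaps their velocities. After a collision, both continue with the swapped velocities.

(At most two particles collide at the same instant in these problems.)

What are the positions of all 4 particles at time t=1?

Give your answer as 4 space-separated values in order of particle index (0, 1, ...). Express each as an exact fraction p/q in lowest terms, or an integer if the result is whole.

Answer: -1 1 3 6

Derivation:
Collision at t=1/3: particles 1 and 2 swap velocities; positions: p0=-1/3 p1=5/3 p2=5/3 p3=26/3; velocities now: v0=-1 v1=-1 v2=2 v3=-4
Advance to t=1 (no further collisions before then); velocities: v0=-1 v1=-1 v2=2 v3=-4; positions = -1 1 3 6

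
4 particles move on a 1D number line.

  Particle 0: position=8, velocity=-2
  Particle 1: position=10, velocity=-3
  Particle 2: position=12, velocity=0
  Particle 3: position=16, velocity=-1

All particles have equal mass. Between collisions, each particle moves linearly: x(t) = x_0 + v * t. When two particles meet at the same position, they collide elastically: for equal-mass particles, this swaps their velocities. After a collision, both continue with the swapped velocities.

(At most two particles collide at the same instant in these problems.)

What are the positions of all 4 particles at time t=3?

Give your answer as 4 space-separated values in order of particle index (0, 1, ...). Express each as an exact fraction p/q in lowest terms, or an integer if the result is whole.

Collision at t=2: particles 0 and 1 swap velocities; positions: p0=4 p1=4 p2=12 p3=14; velocities now: v0=-3 v1=-2 v2=0 v3=-1
Advance to t=3 (no further collisions before then); velocities: v0=-3 v1=-2 v2=0 v3=-1; positions = 1 2 12 13

Answer: 1 2 12 13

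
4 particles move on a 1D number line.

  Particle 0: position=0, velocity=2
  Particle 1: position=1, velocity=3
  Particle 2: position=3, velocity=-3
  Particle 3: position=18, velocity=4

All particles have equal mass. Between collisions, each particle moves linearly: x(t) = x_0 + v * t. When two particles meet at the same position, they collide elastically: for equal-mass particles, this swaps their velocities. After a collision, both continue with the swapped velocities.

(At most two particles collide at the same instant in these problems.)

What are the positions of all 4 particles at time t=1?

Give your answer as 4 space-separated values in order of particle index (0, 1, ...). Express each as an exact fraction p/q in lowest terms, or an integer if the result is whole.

Answer: 0 2 4 22

Derivation:
Collision at t=1/3: particles 1 and 2 swap velocities; positions: p0=2/3 p1=2 p2=2 p3=58/3; velocities now: v0=2 v1=-3 v2=3 v3=4
Collision at t=3/5: particles 0 and 1 swap velocities; positions: p0=6/5 p1=6/5 p2=14/5 p3=102/5; velocities now: v0=-3 v1=2 v2=3 v3=4
Advance to t=1 (no further collisions before then); velocities: v0=-3 v1=2 v2=3 v3=4; positions = 0 2 4 22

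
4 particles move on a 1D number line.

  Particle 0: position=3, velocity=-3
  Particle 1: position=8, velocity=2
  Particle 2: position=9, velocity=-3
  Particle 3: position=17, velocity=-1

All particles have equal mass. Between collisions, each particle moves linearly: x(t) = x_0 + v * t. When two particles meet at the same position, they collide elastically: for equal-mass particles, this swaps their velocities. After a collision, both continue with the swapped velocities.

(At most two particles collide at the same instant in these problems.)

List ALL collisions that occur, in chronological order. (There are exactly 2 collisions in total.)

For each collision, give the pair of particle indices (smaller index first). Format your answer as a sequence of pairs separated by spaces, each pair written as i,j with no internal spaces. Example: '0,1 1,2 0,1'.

Collision at t=1/5: particles 1 and 2 swap velocities; positions: p0=12/5 p1=42/5 p2=42/5 p3=84/5; velocities now: v0=-3 v1=-3 v2=2 v3=-1
Collision at t=3: particles 2 and 3 swap velocities; positions: p0=-6 p1=0 p2=14 p3=14; velocities now: v0=-3 v1=-3 v2=-1 v3=2

Answer: 1,2 2,3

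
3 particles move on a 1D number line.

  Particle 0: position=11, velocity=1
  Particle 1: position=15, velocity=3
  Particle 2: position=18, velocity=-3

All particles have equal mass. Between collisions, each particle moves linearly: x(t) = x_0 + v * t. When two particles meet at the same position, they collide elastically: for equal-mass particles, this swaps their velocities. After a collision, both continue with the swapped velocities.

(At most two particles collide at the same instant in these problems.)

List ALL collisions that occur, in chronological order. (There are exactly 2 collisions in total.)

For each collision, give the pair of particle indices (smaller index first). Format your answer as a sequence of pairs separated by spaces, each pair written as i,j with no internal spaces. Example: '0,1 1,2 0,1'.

Answer: 1,2 0,1

Derivation:
Collision at t=1/2: particles 1 and 2 swap velocities; positions: p0=23/2 p1=33/2 p2=33/2; velocities now: v0=1 v1=-3 v2=3
Collision at t=7/4: particles 0 and 1 swap velocities; positions: p0=51/4 p1=51/4 p2=81/4; velocities now: v0=-3 v1=1 v2=3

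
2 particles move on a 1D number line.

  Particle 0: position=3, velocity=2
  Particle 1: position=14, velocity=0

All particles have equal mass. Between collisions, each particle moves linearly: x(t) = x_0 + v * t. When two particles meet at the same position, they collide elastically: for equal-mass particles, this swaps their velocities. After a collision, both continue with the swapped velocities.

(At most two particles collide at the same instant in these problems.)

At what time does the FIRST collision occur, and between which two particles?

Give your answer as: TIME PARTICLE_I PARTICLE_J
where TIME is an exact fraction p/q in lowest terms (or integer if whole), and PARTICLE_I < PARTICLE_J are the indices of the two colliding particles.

Answer: 11/2 0 1

Derivation:
Pair (0,1): pos 3,14 vel 2,0 -> gap=11, closing at 2/unit, collide at t=11/2
Earliest collision: t=11/2 between 0 and 1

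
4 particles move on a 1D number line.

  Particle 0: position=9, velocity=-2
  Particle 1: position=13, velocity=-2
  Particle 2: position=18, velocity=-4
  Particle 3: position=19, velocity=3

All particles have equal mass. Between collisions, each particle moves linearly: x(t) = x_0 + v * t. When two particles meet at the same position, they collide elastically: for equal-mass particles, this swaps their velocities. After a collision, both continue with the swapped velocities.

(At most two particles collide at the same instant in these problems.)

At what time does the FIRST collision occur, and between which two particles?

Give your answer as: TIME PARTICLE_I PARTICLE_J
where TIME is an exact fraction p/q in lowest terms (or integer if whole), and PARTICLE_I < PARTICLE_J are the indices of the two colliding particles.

Answer: 5/2 1 2

Derivation:
Pair (0,1): pos 9,13 vel -2,-2 -> not approaching (rel speed 0 <= 0)
Pair (1,2): pos 13,18 vel -2,-4 -> gap=5, closing at 2/unit, collide at t=5/2
Pair (2,3): pos 18,19 vel -4,3 -> not approaching (rel speed -7 <= 0)
Earliest collision: t=5/2 between 1 and 2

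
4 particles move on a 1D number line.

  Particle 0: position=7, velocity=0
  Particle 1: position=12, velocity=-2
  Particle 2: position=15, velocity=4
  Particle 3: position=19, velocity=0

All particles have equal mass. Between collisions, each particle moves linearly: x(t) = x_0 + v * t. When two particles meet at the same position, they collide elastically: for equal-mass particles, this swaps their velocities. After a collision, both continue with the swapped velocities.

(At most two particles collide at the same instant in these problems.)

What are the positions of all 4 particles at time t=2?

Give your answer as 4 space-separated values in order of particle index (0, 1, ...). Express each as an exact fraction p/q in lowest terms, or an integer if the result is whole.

Collision at t=1: particles 2 and 3 swap velocities; positions: p0=7 p1=10 p2=19 p3=19; velocities now: v0=0 v1=-2 v2=0 v3=4
Advance to t=2 (no further collisions before then); velocities: v0=0 v1=-2 v2=0 v3=4; positions = 7 8 19 23

Answer: 7 8 19 23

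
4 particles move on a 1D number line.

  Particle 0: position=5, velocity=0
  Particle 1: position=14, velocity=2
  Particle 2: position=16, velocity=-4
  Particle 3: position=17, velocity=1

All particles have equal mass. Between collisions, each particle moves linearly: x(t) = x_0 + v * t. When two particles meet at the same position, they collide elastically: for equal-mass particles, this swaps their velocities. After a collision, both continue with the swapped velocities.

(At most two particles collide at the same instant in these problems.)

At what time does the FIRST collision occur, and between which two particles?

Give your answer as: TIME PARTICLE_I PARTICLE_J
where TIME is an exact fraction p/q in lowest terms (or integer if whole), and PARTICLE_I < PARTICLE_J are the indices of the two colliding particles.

Pair (0,1): pos 5,14 vel 0,2 -> not approaching (rel speed -2 <= 0)
Pair (1,2): pos 14,16 vel 2,-4 -> gap=2, closing at 6/unit, collide at t=1/3
Pair (2,3): pos 16,17 vel -4,1 -> not approaching (rel speed -5 <= 0)
Earliest collision: t=1/3 between 1 and 2

Answer: 1/3 1 2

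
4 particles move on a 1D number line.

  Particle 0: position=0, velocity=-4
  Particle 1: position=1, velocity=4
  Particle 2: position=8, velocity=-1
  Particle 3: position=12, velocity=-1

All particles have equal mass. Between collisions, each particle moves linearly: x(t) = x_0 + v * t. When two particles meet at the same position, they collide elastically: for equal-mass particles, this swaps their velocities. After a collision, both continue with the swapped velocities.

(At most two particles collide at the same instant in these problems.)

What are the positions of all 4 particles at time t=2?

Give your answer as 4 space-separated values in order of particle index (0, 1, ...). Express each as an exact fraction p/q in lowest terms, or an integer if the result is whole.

Answer: -8 6 9 10

Derivation:
Collision at t=7/5: particles 1 and 2 swap velocities; positions: p0=-28/5 p1=33/5 p2=33/5 p3=53/5; velocities now: v0=-4 v1=-1 v2=4 v3=-1
Advance to t=2 (no further collisions before then); velocities: v0=-4 v1=-1 v2=4 v3=-1; positions = -8 6 9 10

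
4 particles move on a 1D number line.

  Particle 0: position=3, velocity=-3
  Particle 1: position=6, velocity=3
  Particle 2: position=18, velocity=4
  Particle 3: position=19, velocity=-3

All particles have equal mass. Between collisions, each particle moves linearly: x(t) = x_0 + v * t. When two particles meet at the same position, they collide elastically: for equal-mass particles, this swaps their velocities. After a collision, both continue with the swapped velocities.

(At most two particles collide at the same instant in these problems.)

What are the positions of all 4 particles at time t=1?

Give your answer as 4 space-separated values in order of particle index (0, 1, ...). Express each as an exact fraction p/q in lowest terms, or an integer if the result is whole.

Collision at t=1/7: particles 2 and 3 swap velocities; positions: p0=18/7 p1=45/7 p2=130/7 p3=130/7; velocities now: v0=-3 v1=3 v2=-3 v3=4
Advance to t=1 (no further collisions before then); velocities: v0=-3 v1=3 v2=-3 v3=4; positions = 0 9 16 22

Answer: 0 9 16 22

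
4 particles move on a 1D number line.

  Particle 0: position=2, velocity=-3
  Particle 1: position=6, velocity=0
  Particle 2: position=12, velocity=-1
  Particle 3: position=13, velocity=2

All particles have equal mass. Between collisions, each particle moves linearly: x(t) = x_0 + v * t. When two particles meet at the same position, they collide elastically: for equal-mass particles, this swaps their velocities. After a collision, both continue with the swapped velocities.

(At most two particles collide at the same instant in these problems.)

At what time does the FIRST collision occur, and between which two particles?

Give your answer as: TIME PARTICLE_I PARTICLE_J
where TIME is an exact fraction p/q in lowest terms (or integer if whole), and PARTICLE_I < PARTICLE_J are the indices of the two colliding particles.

Answer: 6 1 2

Derivation:
Pair (0,1): pos 2,6 vel -3,0 -> not approaching (rel speed -3 <= 0)
Pair (1,2): pos 6,12 vel 0,-1 -> gap=6, closing at 1/unit, collide at t=6
Pair (2,3): pos 12,13 vel -1,2 -> not approaching (rel speed -3 <= 0)
Earliest collision: t=6 between 1 and 2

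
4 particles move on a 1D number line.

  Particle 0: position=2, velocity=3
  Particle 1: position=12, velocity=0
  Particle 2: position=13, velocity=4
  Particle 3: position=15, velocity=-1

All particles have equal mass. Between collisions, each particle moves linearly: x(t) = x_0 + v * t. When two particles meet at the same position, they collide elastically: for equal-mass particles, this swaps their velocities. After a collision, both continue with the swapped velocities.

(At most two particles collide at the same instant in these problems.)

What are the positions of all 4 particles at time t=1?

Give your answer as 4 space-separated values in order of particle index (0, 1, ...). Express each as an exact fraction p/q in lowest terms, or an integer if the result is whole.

Answer: 5 12 14 17

Derivation:
Collision at t=2/5: particles 2 and 3 swap velocities; positions: p0=16/5 p1=12 p2=73/5 p3=73/5; velocities now: v0=3 v1=0 v2=-1 v3=4
Advance to t=1 (no further collisions before then); velocities: v0=3 v1=0 v2=-1 v3=4; positions = 5 12 14 17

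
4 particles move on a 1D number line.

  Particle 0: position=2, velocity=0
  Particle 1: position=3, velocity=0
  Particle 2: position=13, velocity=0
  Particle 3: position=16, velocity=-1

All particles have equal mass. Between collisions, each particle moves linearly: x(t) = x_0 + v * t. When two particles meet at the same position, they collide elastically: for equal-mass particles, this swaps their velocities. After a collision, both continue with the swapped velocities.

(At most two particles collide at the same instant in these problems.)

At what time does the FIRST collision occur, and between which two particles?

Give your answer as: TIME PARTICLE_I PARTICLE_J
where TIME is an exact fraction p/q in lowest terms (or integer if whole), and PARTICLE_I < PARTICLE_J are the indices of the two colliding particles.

Pair (0,1): pos 2,3 vel 0,0 -> not approaching (rel speed 0 <= 0)
Pair (1,2): pos 3,13 vel 0,0 -> not approaching (rel speed 0 <= 0)
Pair (2,3): pos 13,16 vel 0,-1 -> gap=3, closing at 1/unit, collide at t=3
Earliest collision: t=3 between 2 and 3

Answer: 3 2 3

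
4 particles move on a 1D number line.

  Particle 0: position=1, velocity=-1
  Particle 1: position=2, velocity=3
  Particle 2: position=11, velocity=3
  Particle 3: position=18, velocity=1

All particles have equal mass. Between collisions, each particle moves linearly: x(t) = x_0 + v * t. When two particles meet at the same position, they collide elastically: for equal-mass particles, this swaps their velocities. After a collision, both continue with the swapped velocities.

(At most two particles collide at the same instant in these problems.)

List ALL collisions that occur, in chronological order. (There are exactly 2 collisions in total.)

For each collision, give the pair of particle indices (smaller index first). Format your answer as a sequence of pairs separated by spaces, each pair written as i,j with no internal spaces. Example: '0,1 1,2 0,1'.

Collision at t=7/2: particles 2 and 3 swap velocities; positions: p0=-5/2 p1=25/2 p2=43/2 p3=43/2; velocities now: v0=-1 v1=3 v2=1 v3=3
Collision at t=8: particles 1 and 2 swap velocities; positions: p0=-7 p1=26 p2=26 p3=35; velocities now: v0=-1 v1=1 v2=3 v3=3

Answer: 2,3 1,2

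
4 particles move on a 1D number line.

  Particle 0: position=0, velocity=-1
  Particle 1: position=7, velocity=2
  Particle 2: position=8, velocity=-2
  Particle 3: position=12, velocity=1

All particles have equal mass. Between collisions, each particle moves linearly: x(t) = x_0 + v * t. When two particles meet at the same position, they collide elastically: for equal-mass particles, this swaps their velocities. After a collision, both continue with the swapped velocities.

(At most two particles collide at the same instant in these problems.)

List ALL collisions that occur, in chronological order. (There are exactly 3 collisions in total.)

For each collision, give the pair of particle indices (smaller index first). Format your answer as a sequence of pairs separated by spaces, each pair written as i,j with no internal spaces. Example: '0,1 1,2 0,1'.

Collision at t=1/4: particles 1 and 2 swap velocities; positions: p0=-1/4 p1=15/2 p2=15/2 p3=49/4; velocities now: v0=-1 v1=-2 v2=2 v3=1
Collision at t=5: particles 2 and 3 swap velocities; positions: p0=-5 p1=-2 p2=17 p3=17; velocities now: v0=-1 v1=-2 v2=1 v3=2
Collision at t=8: particles 0 and 1 swap velocities; positions: p0=-8 p1=-8 p2=20 p3=23; velocities now: v0=-2 v1=-1 v2=1 v3=2

Answer: 1,2 2,3 0,1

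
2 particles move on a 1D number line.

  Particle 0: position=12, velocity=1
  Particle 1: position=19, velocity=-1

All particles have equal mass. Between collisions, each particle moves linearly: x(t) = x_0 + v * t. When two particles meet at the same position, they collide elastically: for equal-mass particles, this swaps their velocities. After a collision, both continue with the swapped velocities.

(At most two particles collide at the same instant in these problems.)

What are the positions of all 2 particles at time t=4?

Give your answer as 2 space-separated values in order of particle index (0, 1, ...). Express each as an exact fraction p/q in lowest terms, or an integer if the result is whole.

Answer: 15 16

Derivation:
Collision at t=7/2: particles 0 and 1 swap velocities; positions: p0=31/2 p1=31/2; velocities now: v0=-1 v1=1
Advance to t=4 (no further collisions before then); velocities: v0=-1 v1=1; positions = 15 16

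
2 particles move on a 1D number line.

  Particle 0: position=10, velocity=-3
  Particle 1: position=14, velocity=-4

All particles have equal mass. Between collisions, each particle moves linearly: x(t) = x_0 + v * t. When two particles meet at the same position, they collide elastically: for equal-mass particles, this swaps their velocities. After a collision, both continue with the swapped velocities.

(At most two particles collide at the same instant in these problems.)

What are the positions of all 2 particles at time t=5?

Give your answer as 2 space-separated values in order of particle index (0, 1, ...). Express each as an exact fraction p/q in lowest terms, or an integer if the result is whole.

Collision at t=4: particles 0 and 1 swap velocities; positions: p0=-2 p1=-2; velocities now: v0=-4 v1=-3
Advance to t=5 (no further collisions before then); velocities: v0=-4 v1=-3; positions = -6 -5

Answer: -6 -5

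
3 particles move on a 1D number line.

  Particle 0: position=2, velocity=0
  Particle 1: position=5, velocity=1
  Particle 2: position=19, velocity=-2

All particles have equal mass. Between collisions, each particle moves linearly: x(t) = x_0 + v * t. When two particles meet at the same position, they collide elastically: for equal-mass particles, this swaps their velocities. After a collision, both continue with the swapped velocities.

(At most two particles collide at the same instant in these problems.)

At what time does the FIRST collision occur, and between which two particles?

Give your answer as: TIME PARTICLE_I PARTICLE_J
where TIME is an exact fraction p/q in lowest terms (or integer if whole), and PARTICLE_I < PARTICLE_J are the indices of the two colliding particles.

Answer: 14/3 1 2

Derivation:
Pair (0,1): pos 2,5 vel 0,1 -> not approaching (rel speed -1 <= 0)
Pair (1,2): pos 5,19 vel 1,-2 -> gap=14, closing at 3/unit, collide at t=14/3
Earliest collision: t=14/3 between 1 and 2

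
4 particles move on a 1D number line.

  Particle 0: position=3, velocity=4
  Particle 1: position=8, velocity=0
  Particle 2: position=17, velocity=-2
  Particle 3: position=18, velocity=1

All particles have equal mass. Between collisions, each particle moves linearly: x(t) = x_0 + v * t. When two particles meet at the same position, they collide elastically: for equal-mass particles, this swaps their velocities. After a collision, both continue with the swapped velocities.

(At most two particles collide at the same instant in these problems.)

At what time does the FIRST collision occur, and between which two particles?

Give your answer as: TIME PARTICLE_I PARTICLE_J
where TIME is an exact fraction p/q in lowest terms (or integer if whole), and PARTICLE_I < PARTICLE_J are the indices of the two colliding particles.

Answer: 5/4 0 1

Derivation:
Pair (0,1): pos 3,8 vel 4,0 -> gap=5, closing at 4/unit, collide at t=5/4
Pair (1,2): pos 8,17 vel 0,-2 -> gap=9, closing at 2/unit, collide at t=9/2
Pair (2,3): pos 17,18 vel -2,1 -> not approaching (rel speed -3 <= 0)
Earliest collision: t=5/4 between 0 and 1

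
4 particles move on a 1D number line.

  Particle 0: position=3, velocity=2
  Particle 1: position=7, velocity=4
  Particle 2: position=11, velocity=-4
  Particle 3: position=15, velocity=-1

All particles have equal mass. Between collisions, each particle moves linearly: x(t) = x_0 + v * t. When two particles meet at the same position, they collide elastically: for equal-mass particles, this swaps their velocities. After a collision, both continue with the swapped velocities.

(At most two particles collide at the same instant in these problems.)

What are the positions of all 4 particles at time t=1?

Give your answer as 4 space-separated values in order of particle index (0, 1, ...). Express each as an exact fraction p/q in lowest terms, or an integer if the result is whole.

Answer: 5 7 11 14

Derivation:
Collision at t=1/2: particles 1 and 2 swap velocities; positions: p0=4 p1=9 p2=9 p3=29/2; velocities now: v0=2 v1=-4 v2=4 v3=-1
Advance to t=1 (no further collisions before then); velocities: v0=2 v1=-4 v2=4 v3=-1; positions = 5 7 11 14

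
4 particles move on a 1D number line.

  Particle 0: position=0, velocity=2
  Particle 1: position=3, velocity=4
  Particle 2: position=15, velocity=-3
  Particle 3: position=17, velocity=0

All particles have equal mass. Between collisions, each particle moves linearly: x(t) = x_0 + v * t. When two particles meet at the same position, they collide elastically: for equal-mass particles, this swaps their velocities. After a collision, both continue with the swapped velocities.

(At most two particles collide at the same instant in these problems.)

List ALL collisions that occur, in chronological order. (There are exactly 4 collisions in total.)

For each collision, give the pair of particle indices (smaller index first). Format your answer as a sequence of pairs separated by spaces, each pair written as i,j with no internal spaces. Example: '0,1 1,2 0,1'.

Collision at t=12/7: particles 1 and 2 swap velocities; positions: p0=24/7 p1=69/7 p2=69/7 p3=17; velocities now: v0=2 v1=-3 v2=4 v3=0
Collision at t=3: particles 0 and 1 swap velocities; positions: p0=6 p1=6 p2=15 p3=17; velocities now: v0=-3 v1=2 v2=4 v3=0
Collision at t=7/2: particles 2 and 3 swap velocities; positions: p0=9/2 p1=7 p2=17 p3=17; velocities now: v0=-3 v1=2 v2=0 v3=4
Collision at t=17/2: particles 1 and 2 swap velocities; positions: p0=-21/2 p1=17 p2=17 p3=37; velocities now: v0=-3 v1=0 v2=2 v3=4

Answer: 1,2 0,1 2,3 1,2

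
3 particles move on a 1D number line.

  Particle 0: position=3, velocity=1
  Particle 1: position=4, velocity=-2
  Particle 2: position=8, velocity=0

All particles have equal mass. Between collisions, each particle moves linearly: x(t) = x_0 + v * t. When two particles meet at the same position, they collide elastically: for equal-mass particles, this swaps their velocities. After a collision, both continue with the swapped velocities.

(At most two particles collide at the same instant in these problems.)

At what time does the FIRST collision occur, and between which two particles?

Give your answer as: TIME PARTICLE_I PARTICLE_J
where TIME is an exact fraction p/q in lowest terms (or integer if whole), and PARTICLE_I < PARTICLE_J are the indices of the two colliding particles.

Answer: 1/3 0 1

Derivation:
Pair (0,1): pos 3,4 vel 1,-2 -> gap=1, closing at 3/unit, collide at t=1/3
Pair (1,2): pos 4,8 vel -2,0 -> not approaching (rel speed -2 <= 0)
Earliest collision: t=1/3 between 0 and 1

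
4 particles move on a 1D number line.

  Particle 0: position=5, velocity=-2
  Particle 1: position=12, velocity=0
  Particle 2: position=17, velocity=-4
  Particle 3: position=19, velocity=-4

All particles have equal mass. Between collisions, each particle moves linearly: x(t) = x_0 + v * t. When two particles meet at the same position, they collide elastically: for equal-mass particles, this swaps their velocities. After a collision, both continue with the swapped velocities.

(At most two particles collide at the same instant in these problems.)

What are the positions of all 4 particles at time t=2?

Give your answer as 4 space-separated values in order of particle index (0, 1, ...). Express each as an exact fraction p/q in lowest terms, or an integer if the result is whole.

Answer: 1 9 11 12

Derivation:
Collision at t=5/4: particles 1 and 2 swap velocities; positions: p0=5/2 p1=12 p2=12 p3=14; velocities now: v0=-2 v1=-4 v2=0 v3=-4
Collision at t=7/4: particles 2 and 3 swap velocities; positions: p0=3/2 p1=10 p2=12 p3=12; velocities now: v0=-2 v1=-4 v2=-4 v3=0
Advance to t=2 (no further collisions before then); velocities: v0=-2 v1=-4 v2=-4 v3=0; positions = 1 9 11 12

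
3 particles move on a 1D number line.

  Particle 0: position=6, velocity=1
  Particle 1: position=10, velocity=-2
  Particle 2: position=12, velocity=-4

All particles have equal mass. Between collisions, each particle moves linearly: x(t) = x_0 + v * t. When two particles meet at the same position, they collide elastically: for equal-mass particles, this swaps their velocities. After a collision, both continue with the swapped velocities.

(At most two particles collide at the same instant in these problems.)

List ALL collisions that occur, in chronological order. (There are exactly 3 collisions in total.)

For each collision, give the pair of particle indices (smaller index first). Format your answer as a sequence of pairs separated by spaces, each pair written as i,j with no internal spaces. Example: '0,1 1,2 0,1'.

Collision at t=1: particles 1 and 2 swap velocities; positions: p0=7 p1=8 p2=8; velocities now: v0=1 v1=-4 v2=-2
Collision at t=6/5: particles 0 and 1 swap velocities; positions: p0=36/5 p1=36/5 p2=38/5; velocities now: v0=-4 v1=1 v2=-2
Collision at t=4/3: particles 1 and 2 swap velocities; positions: p0=20/3 p1=22/3 p2=22/3; velocities now: v0=-4 v1=-2 v2=1

Answer: 1,2 0,1 1,2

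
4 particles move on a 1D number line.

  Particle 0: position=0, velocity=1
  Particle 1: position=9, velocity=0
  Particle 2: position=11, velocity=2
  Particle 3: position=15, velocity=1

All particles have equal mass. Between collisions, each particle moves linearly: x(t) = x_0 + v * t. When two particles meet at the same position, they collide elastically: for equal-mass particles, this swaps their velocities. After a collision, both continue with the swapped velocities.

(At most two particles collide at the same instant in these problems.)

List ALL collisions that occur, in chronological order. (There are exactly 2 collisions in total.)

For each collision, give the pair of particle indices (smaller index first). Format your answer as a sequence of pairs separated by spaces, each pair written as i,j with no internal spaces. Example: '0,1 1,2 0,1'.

Collision at t=4: particles 2 and 3 swap velocities; positions: p0=4 p1=9 p2=19 p3=19; velocities now: v0=1 v1=0 v2=1 v3=2
Collision at t=9: particles 0 and 1 swap velocities; positions: p0=9 p1=9 p2=24 p3=29; velocities now: v0=0 v1=1 v2=1 v3=2

Answer: 2,3 0,1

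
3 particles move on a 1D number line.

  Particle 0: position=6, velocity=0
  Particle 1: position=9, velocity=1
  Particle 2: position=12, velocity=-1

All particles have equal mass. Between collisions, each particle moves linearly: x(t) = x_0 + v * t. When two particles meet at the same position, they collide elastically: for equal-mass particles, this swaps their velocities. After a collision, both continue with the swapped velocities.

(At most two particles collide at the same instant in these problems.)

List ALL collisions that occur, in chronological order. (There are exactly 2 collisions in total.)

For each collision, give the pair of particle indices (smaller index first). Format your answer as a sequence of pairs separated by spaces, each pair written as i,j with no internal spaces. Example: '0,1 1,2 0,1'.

Collision at t=3/2: particles 1 and 2 swap velocities; positions: p0=6 p1=21/2 p2=21/2; velocities now: v0=0 v1=-1 v2=1
Collision at t=6: particles 0 and 1 swap velocities; positions: p0=6 p1=6 p2=15; velocities now: v0=-1 v1=0 v2=1

Answer: 1,2 0,1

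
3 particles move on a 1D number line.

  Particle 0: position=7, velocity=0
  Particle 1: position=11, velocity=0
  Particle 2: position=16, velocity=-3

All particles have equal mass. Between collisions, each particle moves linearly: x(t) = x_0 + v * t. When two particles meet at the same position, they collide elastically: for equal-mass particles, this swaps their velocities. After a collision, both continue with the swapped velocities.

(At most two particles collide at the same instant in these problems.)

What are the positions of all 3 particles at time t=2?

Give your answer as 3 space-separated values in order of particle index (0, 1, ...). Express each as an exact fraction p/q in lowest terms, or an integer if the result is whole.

Collision at t=5/3: particles 1 and 2 swap velocities; positions: p0=7 p1=11 p2=11; velocities now: v0=0 v1=-3 v2=0
Advance to t=2 (no further collisions before then); velocities: v0=0 v1=-3 v2=0; positions = 7 10 11

Answer: 7 10 11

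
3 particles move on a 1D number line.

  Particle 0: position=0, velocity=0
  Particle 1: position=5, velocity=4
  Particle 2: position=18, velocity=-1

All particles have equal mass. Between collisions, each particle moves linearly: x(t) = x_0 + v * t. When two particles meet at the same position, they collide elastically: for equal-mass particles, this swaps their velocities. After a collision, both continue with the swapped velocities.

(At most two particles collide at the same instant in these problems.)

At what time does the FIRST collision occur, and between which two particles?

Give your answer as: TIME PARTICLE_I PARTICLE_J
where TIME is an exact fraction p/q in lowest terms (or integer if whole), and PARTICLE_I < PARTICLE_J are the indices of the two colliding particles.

Pair (0,1): pos 0,5 vel 0,4 -> not approaching (rel speed -4 <= 0)
Pair (1,2): pos 5,18 vel 4,-1 -> gap=13, closing at 5/unit, collide at t=13/5
Earliest collision: t=13/5 between 1 and 2

Answer: 13/5 1 2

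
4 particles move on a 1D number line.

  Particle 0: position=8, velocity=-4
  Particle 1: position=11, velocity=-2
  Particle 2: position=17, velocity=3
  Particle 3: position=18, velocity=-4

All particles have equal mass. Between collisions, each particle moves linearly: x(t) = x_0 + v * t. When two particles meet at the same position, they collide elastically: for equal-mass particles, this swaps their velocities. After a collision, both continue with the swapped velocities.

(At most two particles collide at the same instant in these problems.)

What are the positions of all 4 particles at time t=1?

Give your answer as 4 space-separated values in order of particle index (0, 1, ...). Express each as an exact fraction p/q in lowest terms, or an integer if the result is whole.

Answer: 4 9 14 20

Derivation:
Collision at t=1/7: particles 2 and 3 swap velocities; positions: p0=52/7 p1=75/7 p2=122/7 p3=122/7; velocities now: v0=-4 v1=-2 v2=-4 v3=3
Advance to t=1 (no further collisions before then); velocities: v0=-4 v1=-2 v2=-4 v3=3; positions = 4 9 14 20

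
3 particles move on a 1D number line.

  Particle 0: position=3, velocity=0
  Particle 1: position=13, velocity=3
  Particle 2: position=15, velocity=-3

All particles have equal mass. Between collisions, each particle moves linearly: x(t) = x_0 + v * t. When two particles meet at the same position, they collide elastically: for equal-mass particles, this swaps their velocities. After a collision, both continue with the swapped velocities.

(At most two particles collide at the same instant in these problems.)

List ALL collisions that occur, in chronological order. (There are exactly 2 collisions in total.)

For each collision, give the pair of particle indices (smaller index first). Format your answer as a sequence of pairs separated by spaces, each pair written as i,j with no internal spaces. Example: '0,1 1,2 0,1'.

Collision at t=1/3: particles 1 and 2 swap velocities; positions: p0=3 p1=14 p2=14; velocities now: v0=0 v1=-3 v2=3
Collision at t=4: particles 0 and 1 swap velocities; positions: p0=3 p1=3 p2=25; velocities now: v0=-3 v1=0 v2=3

Answer: 1,2 0,1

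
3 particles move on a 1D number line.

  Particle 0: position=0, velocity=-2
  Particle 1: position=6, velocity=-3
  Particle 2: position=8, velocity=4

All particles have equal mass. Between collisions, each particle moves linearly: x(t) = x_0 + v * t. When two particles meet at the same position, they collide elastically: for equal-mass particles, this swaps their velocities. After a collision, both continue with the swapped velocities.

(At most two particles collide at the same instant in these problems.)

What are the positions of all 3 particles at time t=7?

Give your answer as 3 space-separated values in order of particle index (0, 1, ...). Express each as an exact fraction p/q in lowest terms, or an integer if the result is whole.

Answer: -15 -14 36

Derivation:
Collision at t=6: particles 0 and 1 swap velocities; positions: p0=-12 p1=-12 p2=32; velocities now: v0=-3 v1=-2 v2=4
Advance to t=7 (no further collisions before then); velocities: v0=-3 v1=-2 v2=4; positions = -15 -14 36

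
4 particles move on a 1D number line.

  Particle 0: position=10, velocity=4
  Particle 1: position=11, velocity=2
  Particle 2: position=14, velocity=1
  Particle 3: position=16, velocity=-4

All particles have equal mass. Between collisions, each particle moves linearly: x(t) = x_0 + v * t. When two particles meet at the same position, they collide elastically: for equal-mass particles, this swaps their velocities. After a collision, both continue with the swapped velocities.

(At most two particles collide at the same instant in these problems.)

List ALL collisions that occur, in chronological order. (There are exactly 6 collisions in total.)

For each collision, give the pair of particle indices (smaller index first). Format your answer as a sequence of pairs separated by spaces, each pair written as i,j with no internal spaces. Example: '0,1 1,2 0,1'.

Collision at t=2/5: particles 2 and 3 swap velocities; positions: p0=58/5 p1=59/5 p2=72/5 p3=72/5; velocities now: v0=4 v1=2 v2=-4 v3=1
Collision at t=1/2: particles 0 and 1 swap velocities; positions: p0=12 p1=12 p2=14 p3=29/2; velocities now: v0=2 v1=4 v2=-4 v3=1
Collision at t=3/4: particles 1 and 2 swap velocities; positions: p0=25/2 p1=13 p2=13 p3=59/4; velocities now: v0=2 v1=-4 v2=4 v3=1
Collision at t=5/6: particles 0 and 1 swap velocities; positions: p0=38/3 p1=38/3 p2=40/3 p3=89/6; velocities now: v0=-4 v1=2 v2=4 v3=1
Collision at t=4/3: particles 2 and 3 swap velocities; positions: p0=32/3 p1=41/3 p2=46/3 p3=46/3; velocities now: v0=-4 v1=2 v2=1 v3=4
Collision at t=3: particles 1 and 2 swap velocities; positions: p0=4 p1=17 p2=17 p3=22; velocities now: v0=-4 v1=1 v2=2 v3=4

Answer: 2,3 0,1 1,2 0,1 2,3 1,2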